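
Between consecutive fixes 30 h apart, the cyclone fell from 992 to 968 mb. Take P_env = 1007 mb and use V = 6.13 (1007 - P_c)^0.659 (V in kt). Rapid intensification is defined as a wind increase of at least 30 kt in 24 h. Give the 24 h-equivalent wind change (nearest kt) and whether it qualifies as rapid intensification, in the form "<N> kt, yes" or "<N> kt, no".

26 kt, no

V₁: ΔP = 15, V ≈ 6.13 × 15^0.659 ≈ 36.52 kt.
V₂: ΔP = 39, V ≈ 6.13 × 39^0.659 ≈ 68.54 kt.
ΔV over 30 h = 32.02 kt → 24 h equivalent = 32.02 × 24/30 ≈ 25.62 kt.
26 kt < 30 kt ⇒ not rapid intensification.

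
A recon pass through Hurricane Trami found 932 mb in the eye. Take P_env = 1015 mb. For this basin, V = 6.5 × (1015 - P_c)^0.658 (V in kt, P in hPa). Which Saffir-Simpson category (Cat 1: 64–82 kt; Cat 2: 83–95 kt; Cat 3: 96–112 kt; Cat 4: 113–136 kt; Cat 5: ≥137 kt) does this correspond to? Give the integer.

ΔP = 1015 − 932 = 83 mb.
V ≈ 6.5 × 83^0.658 = 6.5 × 18.31 ≈ 119 kt.
119 kt falls in the Category 4 band.

4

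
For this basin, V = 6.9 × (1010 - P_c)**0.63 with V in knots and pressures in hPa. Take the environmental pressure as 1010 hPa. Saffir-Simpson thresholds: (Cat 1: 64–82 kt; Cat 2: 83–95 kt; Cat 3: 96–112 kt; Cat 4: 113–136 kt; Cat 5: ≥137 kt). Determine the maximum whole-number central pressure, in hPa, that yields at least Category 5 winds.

Category 5 begins at V = 137 kt.
Required ΔP = (137/6.9)^(1/0.63) = 19.855^1.587 ≈ 114.85 hPa.
P_c ≤ 1010 − 114.85 = 895.15, so the highest integer P_c is 895 hPa.

895 hPa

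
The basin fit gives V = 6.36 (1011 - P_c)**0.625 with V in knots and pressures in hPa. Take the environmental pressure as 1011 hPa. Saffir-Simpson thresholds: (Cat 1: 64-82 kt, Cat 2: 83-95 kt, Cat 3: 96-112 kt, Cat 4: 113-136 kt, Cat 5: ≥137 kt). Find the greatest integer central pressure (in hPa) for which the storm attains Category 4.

Category 4 begins at V = 113 kt.
Required ΔP = (113/6.36)^(1/0.625) = 17.767^1.600 ≈ 99.86 hPa.
P_c ≤ 1011 − 99.86 = 911.14, so the highest integer P_c is 911 hPa.

911 hPa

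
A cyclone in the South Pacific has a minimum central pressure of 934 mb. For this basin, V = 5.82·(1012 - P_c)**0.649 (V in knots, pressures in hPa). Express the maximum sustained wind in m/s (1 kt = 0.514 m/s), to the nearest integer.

51 m/s

ΔP = 1012 − 934 = 78 mb.
V ≈ 5.82 × 78^0.649 = 5.82 × 16.903 ≈ 98.377 kt.
98.377 × 0.514 ≈ 50.57 m/s → 51 m/s.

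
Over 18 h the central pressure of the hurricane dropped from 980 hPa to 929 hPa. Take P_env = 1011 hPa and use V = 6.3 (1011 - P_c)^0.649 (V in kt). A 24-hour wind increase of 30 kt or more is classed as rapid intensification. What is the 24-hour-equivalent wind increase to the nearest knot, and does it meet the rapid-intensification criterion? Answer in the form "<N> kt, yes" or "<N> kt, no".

V₁: ΔP = 31, V ≈ 6.3 × 31^0.649 ≈ 58.51 kt.
V₂: ΔP = 82, V ≈ 6.3 × 82^0.649 ≈ 110.00 kt.
ΔV over 18 h = 51.49 kt → 24 h equivalent = 51.49 × 24/18 ≈ 68.65 kt.
69 kt ≥ 30 kt ⇒ rapid intensification.

69 kt, yes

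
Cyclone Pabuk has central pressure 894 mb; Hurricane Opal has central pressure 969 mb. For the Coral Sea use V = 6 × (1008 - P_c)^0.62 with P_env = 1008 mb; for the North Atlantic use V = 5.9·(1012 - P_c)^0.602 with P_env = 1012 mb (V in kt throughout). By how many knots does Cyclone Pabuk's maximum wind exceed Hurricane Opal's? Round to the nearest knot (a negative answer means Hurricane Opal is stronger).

56 kt

Cyclone Pabuk: ΔP = 114; V ≈ 6 × 114^0.62 ≈ 113.09 kt.
Hurricane Opal: ΔP = 43; V ≈ 5.9 × 43^0.602 ≈ 56.78 kt.
Difference ≈ 113.09 − 56.78 = 56.31 → 56 kt.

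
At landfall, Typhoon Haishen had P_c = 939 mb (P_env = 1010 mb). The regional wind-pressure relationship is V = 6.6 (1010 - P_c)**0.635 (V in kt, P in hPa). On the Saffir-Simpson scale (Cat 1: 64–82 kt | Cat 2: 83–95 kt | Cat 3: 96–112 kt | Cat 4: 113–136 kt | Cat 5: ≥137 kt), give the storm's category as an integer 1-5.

3

ΔP = 1010 − 939 = 71 mb.
V ≈ 6.6 × 71^0.635 = 6.6 × 14.98 ≈ 99 kt.
99 kt falls in the Category 3 band.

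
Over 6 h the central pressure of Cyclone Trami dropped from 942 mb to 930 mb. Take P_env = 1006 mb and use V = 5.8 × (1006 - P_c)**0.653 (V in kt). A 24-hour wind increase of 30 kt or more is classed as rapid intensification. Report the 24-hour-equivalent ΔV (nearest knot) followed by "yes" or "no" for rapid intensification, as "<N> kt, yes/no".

42 kt, yes

V₁: ΔP = 64, V ≈ 5.8 × 64^0.653 ≈ 87.67 kt.
V₂: ΔP = 76, V ≈ 5.8 × 76^0.653 ≈ 98.08 kt.
ΔV over 6 h = 10.41 kt → 24 h equivalent = 10.41 × 24/6 ≈ 41.64 kt.
42 kt ≥ 30 kt ⇒ rapid intensification.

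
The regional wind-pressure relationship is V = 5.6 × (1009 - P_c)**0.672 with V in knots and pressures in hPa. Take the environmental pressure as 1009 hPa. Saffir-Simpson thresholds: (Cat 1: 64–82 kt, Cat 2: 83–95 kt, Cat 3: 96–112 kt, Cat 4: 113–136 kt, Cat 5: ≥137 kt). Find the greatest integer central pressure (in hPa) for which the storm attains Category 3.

940 hPa

Category 3 begins at V = 96 kt.
Required ΔP = (96/5.6)^(1/0.672) = 17.143^1.488 ≈ 68.62 hPa.
P_c ≤ 1009 − 68.62 = 940.38, so the highest integer P_c is 940 hPa.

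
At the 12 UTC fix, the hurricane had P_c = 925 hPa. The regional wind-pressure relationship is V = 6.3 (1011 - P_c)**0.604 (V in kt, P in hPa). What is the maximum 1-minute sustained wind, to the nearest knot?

ΔP = 1011 − 925 = 86 hPa.
86^0.604 ≈ 14.738.
V ≈ 6.3 × 14.738 ≈ 92.8 kt.

93 kt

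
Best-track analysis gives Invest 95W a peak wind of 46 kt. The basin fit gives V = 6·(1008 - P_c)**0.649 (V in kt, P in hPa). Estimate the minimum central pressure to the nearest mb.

985 mb

ΔP = (V / 6)^(1/0.649) = (46/6)^1.541.
46/6 = 7.667; 7.667^1.541 ≈ 23.07 mb.
P_c = 1008 − 23.07 = 984.93 ≈ 985 mb.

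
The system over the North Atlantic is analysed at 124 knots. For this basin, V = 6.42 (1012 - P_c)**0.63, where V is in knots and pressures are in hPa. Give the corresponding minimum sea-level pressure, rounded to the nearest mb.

902 mb

ΔP = (V / 6.42)^(1/0.63) = (124/6.42)^1.587.
124/6.42 = 19.315; 19.315^1.587 ≈ 109.92 mb.
P_c = 1012 − 109.92 = 902.08 ≈ 902 mb.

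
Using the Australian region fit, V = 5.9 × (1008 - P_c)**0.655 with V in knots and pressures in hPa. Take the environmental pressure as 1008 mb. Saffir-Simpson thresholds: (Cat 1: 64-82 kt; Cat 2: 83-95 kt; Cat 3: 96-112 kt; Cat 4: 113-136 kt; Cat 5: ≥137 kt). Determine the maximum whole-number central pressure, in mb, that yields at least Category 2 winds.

Category 2 begins at V = 83 kt.
Required ΔP = (83/5.9)^(1/0.655) = 14.068^1.527 ≈ 56.63 mb.
P_c ≤ 1008 − 56.63 = 951.37, so the highest integer P_c is 951 mb.

951 mb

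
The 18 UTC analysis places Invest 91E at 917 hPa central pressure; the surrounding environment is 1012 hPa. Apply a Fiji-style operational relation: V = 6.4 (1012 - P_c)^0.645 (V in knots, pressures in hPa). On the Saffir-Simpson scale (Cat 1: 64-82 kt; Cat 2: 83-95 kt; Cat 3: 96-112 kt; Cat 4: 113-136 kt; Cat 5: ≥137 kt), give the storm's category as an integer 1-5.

4

ΔP = 1012 − 917 = 95 hPa.
V ≈ 6.4 × 95^0.645 = 6.4 × 18.86 ≈ 121 kt.
121 kt falls in the Category 4 band.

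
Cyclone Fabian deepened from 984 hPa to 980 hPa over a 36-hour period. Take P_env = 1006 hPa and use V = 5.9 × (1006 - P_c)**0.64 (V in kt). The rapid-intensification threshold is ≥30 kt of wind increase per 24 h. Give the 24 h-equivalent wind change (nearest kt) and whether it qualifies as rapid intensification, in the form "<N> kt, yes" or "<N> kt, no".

3 kt, no

V₁: ΔP = 22, V ≈ 5.9 × 22^0.64 ≈ 42.66 kt.
V₂: ΔP = 26, V ≈ 5.9 × 26^0.64 ≈ 47.47 kt.
ΔV over 36 h = 4.81 kt → 24 h equivalent = 4.81 × 24/36 ≈ 3.21 kt.
3 kt < 30 kt ⇒ not rapid intensification.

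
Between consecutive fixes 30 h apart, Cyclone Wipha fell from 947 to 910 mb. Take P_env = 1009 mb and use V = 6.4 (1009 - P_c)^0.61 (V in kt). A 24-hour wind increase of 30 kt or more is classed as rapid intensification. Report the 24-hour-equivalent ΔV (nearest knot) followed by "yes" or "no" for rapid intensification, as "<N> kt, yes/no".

21 kt, no

V₁: ΔP = 62, V ≈ 6.4 × 62^0.61 ≈ 79.35 kt.
V₂: ΔP = 99, V ≈ 6.4 × 99^0.61 ≈ 105.56 kt.
ΔV over 30 h = 26.21 kt → 24 h equivalent = 26.21 × 24/30 ≈ 20.97 kt.
21 kt < 30 kt ⇒ not rapid intensification.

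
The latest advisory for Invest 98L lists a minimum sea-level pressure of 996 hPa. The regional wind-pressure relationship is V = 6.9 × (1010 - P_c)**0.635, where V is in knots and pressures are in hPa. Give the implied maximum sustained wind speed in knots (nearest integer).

37 kt

ΔP = 1010 − 996 = 14 hPa.
14^0.635 ≈ 5.343.
V ≈ 6.9 × 5.343 ≈ 36.9 kt.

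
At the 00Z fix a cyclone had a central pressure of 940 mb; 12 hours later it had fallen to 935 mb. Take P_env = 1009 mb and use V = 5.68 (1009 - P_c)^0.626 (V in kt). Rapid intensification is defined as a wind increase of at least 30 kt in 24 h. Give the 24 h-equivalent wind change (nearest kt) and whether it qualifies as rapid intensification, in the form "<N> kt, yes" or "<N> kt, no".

V₁: ΔP = 69, V ≈ 5.68 × 69^0.626 ≈ 80.44 kt.
V₂: ΔP = 74, V ≈ 5.68 × 74^0.626 ≈ 84.04 kt.
ΔV over 12 h = 3.60 kt → 24 h equivalent = 3.60 × 24/12 ≈ 7.20 kt.
7 kt < 30 kt ⇒ not rapid intensification.

7 kt, no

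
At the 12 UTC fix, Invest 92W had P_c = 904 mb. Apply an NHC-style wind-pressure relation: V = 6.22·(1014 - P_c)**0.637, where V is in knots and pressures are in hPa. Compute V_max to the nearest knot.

ΔP = 1014 − 904 = 110 mb.
110^0.637 ≈ 19.969.
V ≈ 6.22 × 19.969 ≈ 124.2 kt.

124 kt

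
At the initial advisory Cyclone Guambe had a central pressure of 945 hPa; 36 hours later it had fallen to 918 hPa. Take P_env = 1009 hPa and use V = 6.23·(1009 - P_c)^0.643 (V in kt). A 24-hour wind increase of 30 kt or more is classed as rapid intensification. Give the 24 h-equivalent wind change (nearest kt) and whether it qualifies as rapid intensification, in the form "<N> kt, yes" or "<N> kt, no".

15 kt, no

V₁: ΔP = 64, V ≈ 6.23 × 64^0.643 ≈ 90.34 kt.
V₂: ΔP = 91, V ≈ 6.23 × 91^0.643 ≈ 113.28 kt.
ΔV over 36 h = 22.94 kt → 24 h equivalent = 22.94 × 24/36 ≈ 15.29 kt.
15 kt < 30 kt ⇒ not rapid intensification.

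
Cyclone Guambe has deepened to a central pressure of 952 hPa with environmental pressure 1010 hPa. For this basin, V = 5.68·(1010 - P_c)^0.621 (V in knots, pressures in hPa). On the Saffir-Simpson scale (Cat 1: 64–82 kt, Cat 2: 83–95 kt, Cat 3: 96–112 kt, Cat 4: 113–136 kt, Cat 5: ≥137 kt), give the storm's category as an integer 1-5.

ΔP = 1010 − 952 = 58 hPa.
V ≈ 5.68 × 58^0.621 = 5.68 × 12.45 ≈ 71 kt.
71 kt falls in the Category 1 band.

1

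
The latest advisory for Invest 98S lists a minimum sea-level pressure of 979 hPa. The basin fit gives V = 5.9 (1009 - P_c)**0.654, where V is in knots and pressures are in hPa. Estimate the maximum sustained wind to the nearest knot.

55 kt

ΔP = 1009 − 979 = 30 hPa.
30^0.654 ≈ 9.248.
V ≈ 5.9 × 9.248 ≈ 54.6 kt.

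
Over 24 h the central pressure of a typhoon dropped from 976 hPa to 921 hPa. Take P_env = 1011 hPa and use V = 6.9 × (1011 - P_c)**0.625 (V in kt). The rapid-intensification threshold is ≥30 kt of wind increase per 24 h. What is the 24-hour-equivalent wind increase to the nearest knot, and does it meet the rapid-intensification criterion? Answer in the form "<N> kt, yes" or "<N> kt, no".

V₁: ΔP = 35, V ≈ 6.9 × 35^0.625 ≈ 63.66 kt.
V₂: ΔP = 90, V ≈ 6.9 × 90^0.625 ≈ 114.88 kt.
ΔV over 24 h = 51.22 kt → 24 h equivalent = 51.22 × 24/24 ≈ 51.22 kt.
51 kt ≥ 30 kt ⇒ rapid intensification.

51 kt, yes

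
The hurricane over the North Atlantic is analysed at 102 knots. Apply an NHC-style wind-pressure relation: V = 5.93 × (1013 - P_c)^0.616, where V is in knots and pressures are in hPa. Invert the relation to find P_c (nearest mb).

ΔP = (V / 5.93)^(1/0.616) = (102/5.93)^1.623.
102/5.93 = 17.201; 17.201^1.623 ≈ 101.33 mb.
P_c = 1013 − 101.33 = 911.67 ≈ 912 mb.

912 mb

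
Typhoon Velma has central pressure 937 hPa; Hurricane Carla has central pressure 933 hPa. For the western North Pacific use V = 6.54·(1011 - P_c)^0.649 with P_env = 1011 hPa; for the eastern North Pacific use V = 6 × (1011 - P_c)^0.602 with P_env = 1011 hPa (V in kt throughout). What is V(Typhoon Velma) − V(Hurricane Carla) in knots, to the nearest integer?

Typhoon Velma: ΔP = 74; V ≈ 6.54 × 74^0.649 ≈ 106.83 kt.
Hurricane Carla: ΔP = 78; V ≈ 6 × 78^0.602 ≈ 82.64 kt.
Difference ≈ 106.83 − 82.64 = 24.19 → 24 kt.

24 kt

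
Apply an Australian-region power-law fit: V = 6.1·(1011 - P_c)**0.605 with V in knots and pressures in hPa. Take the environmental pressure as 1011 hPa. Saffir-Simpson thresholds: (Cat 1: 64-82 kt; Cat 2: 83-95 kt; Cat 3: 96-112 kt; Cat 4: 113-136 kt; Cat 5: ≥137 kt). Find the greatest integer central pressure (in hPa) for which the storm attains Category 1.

Category 1 begins at V = 64 kt.
Required ΔP = (64/6.1)^(1/0.605) = 10.492^1.653 ≈ 48.68 hPa.
P_c ≤ 1011 − 48.68 = 962.32, so the highest integer P_c is 962 hPa.

962 hPa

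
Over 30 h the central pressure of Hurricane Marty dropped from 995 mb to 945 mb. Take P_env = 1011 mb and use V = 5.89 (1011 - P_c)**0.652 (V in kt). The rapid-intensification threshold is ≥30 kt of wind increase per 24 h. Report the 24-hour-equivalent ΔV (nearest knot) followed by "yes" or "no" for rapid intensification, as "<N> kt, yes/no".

V₁: ΔP = 16, V ≈ 5.89 × 16^0.652 ≈ 35.91 kt.
V₂: ΔP = 66, V ≈ 5.89 × 66^0.652 ≈ 90.46 kt.
ΔV over 30 h = 54.55 kt → 24 h equivalent = 54.55 × 24/30 ≈ 43.64 kt.
44 kt ≥ 30 kt ⇒ rapid intensification.

44 kt, yes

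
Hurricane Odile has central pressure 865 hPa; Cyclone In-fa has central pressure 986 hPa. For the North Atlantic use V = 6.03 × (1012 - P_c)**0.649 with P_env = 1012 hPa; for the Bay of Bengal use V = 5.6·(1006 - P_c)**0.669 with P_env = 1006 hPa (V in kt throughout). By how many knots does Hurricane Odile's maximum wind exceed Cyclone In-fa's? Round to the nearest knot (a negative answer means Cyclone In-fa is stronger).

Hurricane Odile: ΔP = 147; V ≈ 6.03 × 147^0.649 ≈ 153.78 kt.
Cyclone In-fa: ΔP = 20; V ≈ 5.6 × 20^0.669 ≈ 41.55 kt.
Difference ≈ 153.78 − 41.55 = 112.23 → 112 kt.

112 kt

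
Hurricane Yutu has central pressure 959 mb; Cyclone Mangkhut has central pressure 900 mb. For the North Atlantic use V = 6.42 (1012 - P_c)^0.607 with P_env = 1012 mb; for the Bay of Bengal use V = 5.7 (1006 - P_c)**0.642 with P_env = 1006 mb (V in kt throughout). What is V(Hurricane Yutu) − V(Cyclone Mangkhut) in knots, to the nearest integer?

-42 kt

Hurricane Yutu: ΔP = 53; V ≈ 6.42 × 53^0.607 ≈ 71.48 kt.
Cyclone Mangkhut: ΔP = 106; V ≈ 5.7 × 106^0.642 ≈ 113.79 kt.
Difference ≈ 71.48 − 113.79 = -42.31 → -42 kt.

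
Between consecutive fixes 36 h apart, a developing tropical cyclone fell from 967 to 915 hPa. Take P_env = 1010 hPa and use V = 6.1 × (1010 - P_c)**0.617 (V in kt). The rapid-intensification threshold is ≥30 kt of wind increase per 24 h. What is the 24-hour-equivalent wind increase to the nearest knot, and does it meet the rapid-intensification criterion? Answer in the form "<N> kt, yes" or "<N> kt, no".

26 kt, no

V₁: ΔP = 43, V ≈ 6.1 × 43^0.617 ≈ 62.11 kt.
V₂: ΔP = 95, V ≈ 6.1 × 95^0.617 ≈ 101.29 kt.
ΔV over 36 h = 39.18 kt → 24 h equivalent = 39.18 × 24/36 ≈ 26.12 kt.
26 kt < 30 kt ⇒ not rapid intensification.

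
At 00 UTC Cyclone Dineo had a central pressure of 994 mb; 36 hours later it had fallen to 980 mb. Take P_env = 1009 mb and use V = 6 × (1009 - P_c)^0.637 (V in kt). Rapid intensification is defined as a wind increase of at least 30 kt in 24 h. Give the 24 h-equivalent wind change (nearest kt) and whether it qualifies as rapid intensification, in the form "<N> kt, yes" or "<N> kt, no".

12 kt, no

V₁: ΔP = 15, V ≈ 6 × 15^0.637 ≈ 33.68 kt.
V₂: ΔP = 29, V ≈ 6 × 29^0.637 ≈ 51.25 kt.
ΔV over 36 h = 17.57 kt → 24 h equivalent = 17.57 × 24/36 ≈ 11.71 kt.
12 kt < 30 kt ⇒ not rapid intensification.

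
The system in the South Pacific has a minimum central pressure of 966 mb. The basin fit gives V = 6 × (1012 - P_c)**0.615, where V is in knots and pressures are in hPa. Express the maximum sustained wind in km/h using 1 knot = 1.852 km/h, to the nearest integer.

ΔP = 1012 − 966 = 46 mb.
V ≈ 6 × 46^0.615 = 6 × 10.534 ≈ 63.204 kt.
63.204 × 1.852 ≈ 117.05 km/h → 117 km/h.

117 km/h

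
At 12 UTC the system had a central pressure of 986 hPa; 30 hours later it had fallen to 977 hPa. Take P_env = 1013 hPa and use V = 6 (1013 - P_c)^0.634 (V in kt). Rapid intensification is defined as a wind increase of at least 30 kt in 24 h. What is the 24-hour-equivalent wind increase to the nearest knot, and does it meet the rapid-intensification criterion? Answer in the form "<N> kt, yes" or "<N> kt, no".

V₁: ΔP = 27, V ≈ 6 × 27^0.634 ≈ 48.49 kt.
V₂: ΔP = 36, V ≈ 6 × 36^0.634 ≈ 58.19 kt.
ΔV over 30 h = 9.70 kt → 24 h equivalent = 9.70 × 24/30 ≈ 7.76 kt.
8 kt < 30 kt ⇒ not rapid intensification.

8 kt, no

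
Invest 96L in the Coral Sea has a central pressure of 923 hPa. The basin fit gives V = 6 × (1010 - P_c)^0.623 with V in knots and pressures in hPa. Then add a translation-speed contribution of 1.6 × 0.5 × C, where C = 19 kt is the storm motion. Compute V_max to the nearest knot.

ΔP = 1010 − 923 = 87 hPa.
87^0.623 ≈ 16.156.
V ≈ 6 × 16.156 ≈ 96.9 kt.
Translation term: 1.6 × 0.5 × 19 = 15.2 kt.
Corrected V ≈ 112.1 kt → 112 kt.

112 kt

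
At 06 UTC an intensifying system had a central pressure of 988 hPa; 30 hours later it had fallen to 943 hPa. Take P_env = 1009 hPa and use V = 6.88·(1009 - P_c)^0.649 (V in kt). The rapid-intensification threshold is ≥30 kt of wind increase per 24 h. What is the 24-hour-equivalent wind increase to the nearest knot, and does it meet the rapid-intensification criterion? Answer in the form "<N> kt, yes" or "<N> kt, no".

V₁: ΔP = 21, V ≈ 6.88 × 21^0.649 ≈ 49.63 kt.
V₂: ΔP = 66, V ≈ 6.88 × 66^0.649 ≈ 104.35 kt.
ΔV over 30 h = 54.72 kt → 24 h equivalent = 54.72 × 24/30 ≈ 43.78 kt.
44 kt ≥ 30 kt ⇒ rapid intensification.

44 kt, yes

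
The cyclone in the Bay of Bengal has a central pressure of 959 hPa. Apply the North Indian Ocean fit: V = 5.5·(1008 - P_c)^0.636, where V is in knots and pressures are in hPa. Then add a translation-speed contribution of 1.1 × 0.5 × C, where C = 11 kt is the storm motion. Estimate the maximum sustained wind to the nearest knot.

ΔP = 1008 − 959 = 49 hPa.
49^0.636 ≈ 11.884.
V ≈ 5.5 × 11.884 ≈ 65.4 kt.
Translation term: 1.1 × 0.5 × 11 = 6.05 kt.
Corrected V ≈ 71.45 kt → 71 kt.

71 kt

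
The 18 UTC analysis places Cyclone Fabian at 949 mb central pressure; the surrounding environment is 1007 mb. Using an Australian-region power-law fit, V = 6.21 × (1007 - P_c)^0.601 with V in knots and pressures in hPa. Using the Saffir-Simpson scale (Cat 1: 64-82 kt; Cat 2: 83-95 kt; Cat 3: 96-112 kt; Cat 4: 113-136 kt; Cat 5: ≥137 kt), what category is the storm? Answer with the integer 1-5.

ΔP = 1007 − 949 = 58 mb.
V ≈ 6.21 × 58^0.601 = 6.21 × 11.48 ≈ 71 kt.
71 kt falls in the Category 1 band.

1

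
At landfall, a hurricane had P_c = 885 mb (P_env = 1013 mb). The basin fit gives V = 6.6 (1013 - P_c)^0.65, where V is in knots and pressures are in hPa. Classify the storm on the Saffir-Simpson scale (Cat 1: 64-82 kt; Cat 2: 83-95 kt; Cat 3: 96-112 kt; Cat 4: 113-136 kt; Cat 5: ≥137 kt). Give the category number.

5

ΔP = 1013 − 885 = 128 mb.
V ≈ 6.6 × 128^0.65 = 6.6 × 23.43 ≈ 155 kt.
155 kt falls in the Category 5 band.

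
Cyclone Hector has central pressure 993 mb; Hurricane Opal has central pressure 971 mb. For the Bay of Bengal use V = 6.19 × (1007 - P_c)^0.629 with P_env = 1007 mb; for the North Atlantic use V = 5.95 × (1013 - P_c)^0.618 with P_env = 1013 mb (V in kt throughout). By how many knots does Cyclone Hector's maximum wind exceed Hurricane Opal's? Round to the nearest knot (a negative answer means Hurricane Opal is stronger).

Cyclone Hector: ΔP = 14; V ≈ 6.19 × 14^0.629 ≈ 32.55 kt.
Hurricane Opal: ΔP = 42; V ≈ 5.95 × 42^0.618 ≈ 59.94 kt.
Difference ≈ 32.55 − 59.94 = -27.39 → -27 kt.

-27 kt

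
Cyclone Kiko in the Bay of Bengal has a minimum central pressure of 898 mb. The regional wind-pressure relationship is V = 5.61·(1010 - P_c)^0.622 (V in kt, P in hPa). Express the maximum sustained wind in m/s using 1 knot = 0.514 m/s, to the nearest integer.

ΔP = 1010 − 898 = 112 mb.
V ≈ 5.61 × 112^0.622 = 5.61 × 18.820 ≈ 105.579 kt.
105.579 × 0.514 ≈ 54.27 m/s → 54 m/s.

54 m/s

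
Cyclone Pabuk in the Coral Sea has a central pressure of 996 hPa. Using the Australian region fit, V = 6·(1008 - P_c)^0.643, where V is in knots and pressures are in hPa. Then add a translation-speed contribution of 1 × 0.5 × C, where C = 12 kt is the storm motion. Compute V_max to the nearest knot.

ΔP = 1008 − 996 = 12 hPa.
12^0.643 ≈ 4.942.
V ≈ 6 × 4.942 ≈ 29.7 kt.
Translation term: 1 × 0.5 × 12 = 6 kt.
Corrected V ≈ 35.7 kt → 36 kt.

36 kt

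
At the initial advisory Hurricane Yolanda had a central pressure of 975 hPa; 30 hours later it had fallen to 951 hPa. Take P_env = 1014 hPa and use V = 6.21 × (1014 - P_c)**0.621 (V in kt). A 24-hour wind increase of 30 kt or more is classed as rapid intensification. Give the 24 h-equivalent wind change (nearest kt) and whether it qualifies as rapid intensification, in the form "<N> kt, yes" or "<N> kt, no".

V₁: ΔP = 39, V ≈ 6.21 × 39^0.621 ≈ 60.41 kt.
V₂: ΔP = 63, V ≈ 6.21 × 63^0.621 ≈ 81.37 kt.
ΔV over 30 h = 20.96 kt → 24 h equivalent = 20.96 × 24/30 ≈ 16.77 kt.
17 kt < 30 kt ⇒ not rapid intensification.

17 kt, no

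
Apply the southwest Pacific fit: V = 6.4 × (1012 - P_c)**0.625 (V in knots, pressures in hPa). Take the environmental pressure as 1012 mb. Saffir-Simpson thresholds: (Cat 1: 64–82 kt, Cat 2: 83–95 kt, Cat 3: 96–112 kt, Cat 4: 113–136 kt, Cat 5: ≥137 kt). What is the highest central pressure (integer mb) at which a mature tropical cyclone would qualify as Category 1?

972 mb

Category 1 begins at V = 64 kt.
Required ΔP = (64/6.4)^(1/0.625) = 10.000^1.600 ≈ 39.81 mb.
P_c ≤ 1012 − 39.81 = 972.19, so the highest integer P_c is 972 mb.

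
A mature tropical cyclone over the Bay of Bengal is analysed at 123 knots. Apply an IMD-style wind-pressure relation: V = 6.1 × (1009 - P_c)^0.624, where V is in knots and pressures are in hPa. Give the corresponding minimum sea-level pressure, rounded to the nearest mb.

886 mb

ΔP = (V / 6.1)^(1/0.624) = (123/6.1)^1.603.
123/6.1 = 20.164; 20.164^1.603 ≈ 123.22 mb.
P_c = 1009 − 123.22 = 885.78 ≈ 886 mb.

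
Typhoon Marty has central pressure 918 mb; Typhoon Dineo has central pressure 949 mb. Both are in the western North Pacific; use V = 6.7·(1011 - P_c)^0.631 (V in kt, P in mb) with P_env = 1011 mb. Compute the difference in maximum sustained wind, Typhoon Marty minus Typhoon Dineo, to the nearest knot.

26 kt

Typhoon Marty: ΔP = 93; V ≈ 6.7 × 93^0.631 ≈ 117.00 kt.
Typhoon Dineo: ΔP = 62; V ≈ 6.7 × 62^0.631 ≈ 90.59 kt.
Difference ≈ 117.00 − 90.59 = 26.41 → 26 kt.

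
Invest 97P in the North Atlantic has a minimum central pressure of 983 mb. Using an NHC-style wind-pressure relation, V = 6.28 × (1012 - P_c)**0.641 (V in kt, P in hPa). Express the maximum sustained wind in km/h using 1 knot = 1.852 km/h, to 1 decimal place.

ΔP = 1012 − 983 = 29 mb.
V ≈ 6.28 × 29^0.641 = 6.28 × 8.658 ≈ 54.370 kt.
54.370 × 1.852 ≈ 100.69 km/h → 100.7 km/h.

100.7 km/h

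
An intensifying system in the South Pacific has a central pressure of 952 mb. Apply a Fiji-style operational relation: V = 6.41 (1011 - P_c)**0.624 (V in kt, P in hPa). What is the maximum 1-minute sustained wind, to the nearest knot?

ΔP = 1011 − 952 = 59 mb.
59^0.624 ≈ 12.735.
V ≈ 6.41 × 12.735 ≈ 81.6 kt.

82 kt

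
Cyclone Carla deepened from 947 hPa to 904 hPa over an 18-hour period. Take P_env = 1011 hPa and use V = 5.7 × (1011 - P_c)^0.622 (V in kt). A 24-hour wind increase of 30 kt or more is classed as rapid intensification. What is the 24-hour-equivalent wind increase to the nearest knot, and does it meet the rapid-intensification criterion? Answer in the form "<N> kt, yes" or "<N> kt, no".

V₁: ΔP = 64, V ≈ 5.7 × 64^0.622 ≈ 75.74 kt.
V₂: ΔP = 107, V ≈ 5.7 × 107^0.622 ≈ 104.27 kt.
ΔV over 18 h = 28.53 kt → 24 h equivalent = 28.53 × 24/18 ≈ 38.04 kt.
38 kt ≥ 30 kt ⇒ rapid intensification.

38 kt, yes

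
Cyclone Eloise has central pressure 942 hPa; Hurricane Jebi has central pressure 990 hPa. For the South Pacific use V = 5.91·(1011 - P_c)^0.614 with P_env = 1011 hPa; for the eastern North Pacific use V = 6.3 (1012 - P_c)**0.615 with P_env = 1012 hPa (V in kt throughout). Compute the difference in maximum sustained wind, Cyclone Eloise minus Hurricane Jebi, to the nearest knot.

Cyclone Eloise: ΔP = 69; V ≈ 5.91 × 69^0.614 ≈ 79.55 kt.
Hurricane Jebi: ΔP = 22; V ≈ 6.3 × 22^0.615 ≈ 42.16 kt.
Difference ≈ 79.55 − 42.16 = 37.39 → 37 kt.

37 kt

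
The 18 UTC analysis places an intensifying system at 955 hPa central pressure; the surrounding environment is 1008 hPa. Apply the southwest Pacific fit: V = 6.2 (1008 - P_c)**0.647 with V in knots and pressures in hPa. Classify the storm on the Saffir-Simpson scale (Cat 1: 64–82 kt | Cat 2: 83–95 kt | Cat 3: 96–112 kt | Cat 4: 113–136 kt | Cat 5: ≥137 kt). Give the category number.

1

ΔP = 1008 − 955 = 53 hPa.
V ≈ 6.2 × 53^0.647 = 6.2 × 13.05 ≈ 81 kt.
81 kt falls in the Category 1 band.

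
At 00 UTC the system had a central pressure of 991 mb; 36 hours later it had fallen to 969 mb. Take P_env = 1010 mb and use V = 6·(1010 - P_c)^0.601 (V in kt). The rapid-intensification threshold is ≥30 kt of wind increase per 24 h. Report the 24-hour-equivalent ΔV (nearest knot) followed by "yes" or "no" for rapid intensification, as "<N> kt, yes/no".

V₁: ΔP = 19, V ≈ 6 × 19^0.601 ≈ 35.21 kt.
V₂: ΔP = 41, V ≈ 6 × 41^0.601 ≈ 55.90 kt.
ΔV over 36 h = 20.69 kt → 24 h equivalent = 20.69 × 24/36 ≈ 13.79 kt.
14 kt < 30 kt ⇒ not rapid intensification.

14 kt, no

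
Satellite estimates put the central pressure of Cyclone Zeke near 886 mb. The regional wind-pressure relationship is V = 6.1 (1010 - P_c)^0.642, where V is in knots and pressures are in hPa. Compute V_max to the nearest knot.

135 kt

ΔP = 1010 − 886 = 124 mb.
124^0.642 ≈ 22.079.
V ≈ 6.1 × 22.079 ≈ 134.7 kt.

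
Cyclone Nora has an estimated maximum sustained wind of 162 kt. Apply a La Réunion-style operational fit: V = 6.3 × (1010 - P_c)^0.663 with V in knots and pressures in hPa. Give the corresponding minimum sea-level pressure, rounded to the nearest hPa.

ΔP = (V / 6.3)^(1/0.663) = (162/6.3)^1.508.
162/6.3 = 25.714; 25.714^1.508 ≈ 133.96 hPa.
P_c = 1010 − 133.96 = 876.04 ≈ 876 hPa.

876 hPa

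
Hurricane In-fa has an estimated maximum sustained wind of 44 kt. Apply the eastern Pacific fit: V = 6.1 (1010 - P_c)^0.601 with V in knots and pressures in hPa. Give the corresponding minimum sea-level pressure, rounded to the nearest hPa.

ΔP = (V / 6.1)^(1/0.601) = (44/6.1)^1.664.
44/6.1 = 7.213; 7.213^1.664 ≈ 26.78 hPa.
P_c = 1010 − 26.78 = 983.22 ≈ 983 hPa.

983 hPa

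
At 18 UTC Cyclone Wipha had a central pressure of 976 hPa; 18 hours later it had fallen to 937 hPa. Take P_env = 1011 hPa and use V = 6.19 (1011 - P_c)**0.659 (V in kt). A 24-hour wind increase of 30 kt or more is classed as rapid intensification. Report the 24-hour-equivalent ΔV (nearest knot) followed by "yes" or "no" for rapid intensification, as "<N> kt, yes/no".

V₁: ΔP = 35, V ≈ 6.19 × 35^0.659 ≈ 64.45 kt.
V₂: ΔP = 74, V ≈ 6.19 × 74^0.659 ≈ 105.56 kt.
ΔV over 18 h = 41.11 kt → 24 h equivalent = 41.11 × 24/18 ≈ 54.81 kt.
55 kt ≥ 30 kt ⇒ rapid intensification.

55 kt, yes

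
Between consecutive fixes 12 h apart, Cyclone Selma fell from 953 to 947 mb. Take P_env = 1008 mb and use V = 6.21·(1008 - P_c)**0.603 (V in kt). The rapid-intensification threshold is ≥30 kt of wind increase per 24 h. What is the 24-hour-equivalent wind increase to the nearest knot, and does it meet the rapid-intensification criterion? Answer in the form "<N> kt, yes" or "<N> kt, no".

V₁: ΔP = 55, V ≈ 6.21 × 55^0.603 ≈ 69.59 kt.
V₂: ΔP = 61, V ≈ 6.21 × 61^0.603 ≈ 74.07 kt.
ΔV over 12 h = 4.48 kt → 24 h equivalent = 4.48 × 24/12 ≈ 8.96 kt.
9 kt < 30 kt ⇒ not rapid intensification.

9 kt, no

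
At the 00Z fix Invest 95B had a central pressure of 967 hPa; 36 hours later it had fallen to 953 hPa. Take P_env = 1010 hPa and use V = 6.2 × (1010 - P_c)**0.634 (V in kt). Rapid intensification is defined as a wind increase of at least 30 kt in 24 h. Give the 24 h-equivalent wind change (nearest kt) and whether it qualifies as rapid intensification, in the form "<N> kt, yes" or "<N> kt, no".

V₁: ΔP = 43, V ≈ 6.2 × 43^0.634 ≈ 67.30 kt.
V₂: ΔP = 57, V ≈ 6.2 × 57^0.634 ≈ 80.47 kt.
ΔV over 36 h = 13.17 kt → 24 h equivalent = 13.17 × 24/36 ≈ 8.78 kt.
9 kt < 30 kt ⇒ not rapid intensification.

9 kt, no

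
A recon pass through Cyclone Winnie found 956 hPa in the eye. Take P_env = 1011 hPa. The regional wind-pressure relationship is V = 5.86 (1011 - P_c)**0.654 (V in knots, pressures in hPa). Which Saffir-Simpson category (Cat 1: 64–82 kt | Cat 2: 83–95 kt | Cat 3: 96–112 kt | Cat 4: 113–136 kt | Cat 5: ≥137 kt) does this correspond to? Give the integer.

1

ΔP = 1011 − 956 = 55 hPa.
V ≈ 5.86 × 55^0.654 = 5.86 × 13.75 ≈ 81 kt.
81 kt falls in the Category 1 band.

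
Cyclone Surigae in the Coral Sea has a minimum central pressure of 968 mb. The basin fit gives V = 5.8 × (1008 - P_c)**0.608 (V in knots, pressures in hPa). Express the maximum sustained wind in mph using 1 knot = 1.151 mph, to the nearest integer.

ΔP = 1008 − 968 = 40 mb.
V ≈ 5.8 × 40^0.608 = 5.8 × 9.420 ≈ 54.636 kt.
54.636 × 1.151 ≈ 62.89 mph → 63 mph.

63 mph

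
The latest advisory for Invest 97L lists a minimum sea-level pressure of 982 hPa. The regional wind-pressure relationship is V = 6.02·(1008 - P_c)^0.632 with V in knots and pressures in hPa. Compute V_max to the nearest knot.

47 kt

ΔP = 1008 − 982 = 26 hPa.
26^0.632 ≈ 7.839.
V ≈ 6.02 × 7.839 ≈ 47.2 kt.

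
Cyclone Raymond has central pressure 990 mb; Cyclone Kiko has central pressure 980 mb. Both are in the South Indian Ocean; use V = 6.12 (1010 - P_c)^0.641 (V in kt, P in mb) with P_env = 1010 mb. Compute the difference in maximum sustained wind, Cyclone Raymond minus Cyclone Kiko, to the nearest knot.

Cyclone Raymond: ΔP = 20; V ≈ 6.12 × 20^0.641 ≈ 41.76 kt.
Cyclone Kiko: ΔP = 30; V ≈ 6.12 × 30^0.641 ≈ 54.15 kt.
Difference ≈ 41.76 − 54.15 = -12.39 → -12 kt.

-12 kt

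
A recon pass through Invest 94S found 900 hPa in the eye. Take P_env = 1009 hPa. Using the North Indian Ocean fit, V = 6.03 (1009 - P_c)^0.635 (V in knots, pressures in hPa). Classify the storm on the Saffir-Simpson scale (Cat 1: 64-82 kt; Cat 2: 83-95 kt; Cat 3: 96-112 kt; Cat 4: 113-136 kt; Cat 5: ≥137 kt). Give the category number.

ΔP = 1009 − 900 = 109 hPa.
V ≈ 6.03 × 109^0.635 = 6.03 × 19.67 ≈ 119 kt.
119 kt falls in the Category 4 band.

4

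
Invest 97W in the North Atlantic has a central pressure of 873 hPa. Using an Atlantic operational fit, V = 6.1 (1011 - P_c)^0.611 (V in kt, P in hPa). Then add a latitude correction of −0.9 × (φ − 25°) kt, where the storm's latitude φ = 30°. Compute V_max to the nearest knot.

119 kt

ΔP = 1011 − 873 = 138 hPa.
138^0.611 ≈ 20.299.
V ≈ 6.1 × 20.299 ≈ 123.8 kt.
Latitude correction: −0.9 × (30 − 25) = -4.5 kt.
Corrected V ≈ 119.3 kt → 119 kt.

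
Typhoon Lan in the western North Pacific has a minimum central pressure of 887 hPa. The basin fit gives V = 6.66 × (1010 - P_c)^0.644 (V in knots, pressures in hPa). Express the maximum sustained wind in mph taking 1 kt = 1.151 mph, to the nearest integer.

170 mph

ΔP = 1010 − 887 = 123 hPa.
V ≈ 6.66 × 123^0.644 = 6.66 × 22.177 ≈ 147.697 kt.
147.697 × 1.151 ≈ 170.00 mph → 170 mph.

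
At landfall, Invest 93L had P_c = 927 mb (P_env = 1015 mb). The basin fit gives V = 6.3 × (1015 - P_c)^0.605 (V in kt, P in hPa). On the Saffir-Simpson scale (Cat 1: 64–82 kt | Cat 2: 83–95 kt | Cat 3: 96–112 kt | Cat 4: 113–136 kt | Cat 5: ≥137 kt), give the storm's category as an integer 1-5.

2

ΔP = 1015 − 927 = 88 mb.
V ≈ 6.3 × 88^0.605 = 6.3 × 15.01 ≈ 95 kt.
95 kt falls in the Category 2 band.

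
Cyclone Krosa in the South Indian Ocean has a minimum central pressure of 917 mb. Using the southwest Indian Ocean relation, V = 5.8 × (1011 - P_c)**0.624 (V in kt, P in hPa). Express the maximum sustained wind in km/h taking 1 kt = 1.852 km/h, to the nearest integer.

ΔP = 1011 − 917 = 94 mb.
V ≈ 5.8 × 94^0.624 = 5.8 × 17.031 ≈ 98.778 kt.
98.778 × 1.852 ≈ 182.94 km/h → 183 km/h.

183 km/h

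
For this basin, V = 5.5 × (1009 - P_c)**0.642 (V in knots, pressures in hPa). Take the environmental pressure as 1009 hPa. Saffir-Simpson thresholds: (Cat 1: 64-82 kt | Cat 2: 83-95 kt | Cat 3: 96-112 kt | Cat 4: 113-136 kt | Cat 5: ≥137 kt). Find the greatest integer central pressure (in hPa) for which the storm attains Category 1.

Category 1 begins at V = 64 kt.
Required ΔP = (64/5.5)^(1/0.642) = 11.636^1.558 ≈ 45.72 hPa.
P_c ≤ 1009 − 45.72 = 963.28, so the highest integer P_c is 963 hPa.

963 hPa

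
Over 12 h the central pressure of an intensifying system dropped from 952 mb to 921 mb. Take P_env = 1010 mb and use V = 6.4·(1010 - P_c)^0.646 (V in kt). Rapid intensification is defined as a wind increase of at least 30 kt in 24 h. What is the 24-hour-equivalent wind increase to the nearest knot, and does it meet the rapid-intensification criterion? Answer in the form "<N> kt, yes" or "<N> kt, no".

56 kt, yes

V₁: ΔP = 58, V ≈ 6.4 × 58^0.646 ≈ 88.18 kt.
V₂: ΔP = 89, V ≈ 6.4 × 89^0.646 ≈ 116.27 kt.
ΔV over 12 h = 28.09 kt → 24 h equivalent = 28.09 × 24/12 ≈ 56.18 kt.
56 kt ≥ 30 kt ⇒ rapid intensification.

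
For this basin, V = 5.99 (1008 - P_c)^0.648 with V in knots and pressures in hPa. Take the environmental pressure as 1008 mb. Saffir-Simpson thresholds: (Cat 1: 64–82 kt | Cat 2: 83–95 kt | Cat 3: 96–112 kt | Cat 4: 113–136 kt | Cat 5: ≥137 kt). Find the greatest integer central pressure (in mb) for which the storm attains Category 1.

Category 1 begins at V = 64 kt.
Required ΔP = (64/5.99)^(1/0.648) = 10.684^1.543 ≈ 38.69 mb.
P_c ≤ 1008 − 38.69 = 969.31, so the highest integer P_c is 969 mb.

969 mb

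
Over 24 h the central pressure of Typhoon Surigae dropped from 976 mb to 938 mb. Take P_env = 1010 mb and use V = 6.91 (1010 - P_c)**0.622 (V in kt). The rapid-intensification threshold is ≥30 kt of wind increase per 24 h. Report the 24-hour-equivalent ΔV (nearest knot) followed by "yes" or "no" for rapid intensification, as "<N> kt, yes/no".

V₁: ΔP = 34, V ≈ 6.91 × 34^0.622 ≈ 61.95 kt.
V₂: ΔP = 72, V ≈ 6.91 × 72^0.622 ≈ 98.80 kt.
ΔV over 24 h = 36.85 kt → 24 h equivalent = 36.85 × 24/24 ≈ 36.85 kt.
37 kt ≥ 30 kt ⇒ rapid intensification.

37 kt, yes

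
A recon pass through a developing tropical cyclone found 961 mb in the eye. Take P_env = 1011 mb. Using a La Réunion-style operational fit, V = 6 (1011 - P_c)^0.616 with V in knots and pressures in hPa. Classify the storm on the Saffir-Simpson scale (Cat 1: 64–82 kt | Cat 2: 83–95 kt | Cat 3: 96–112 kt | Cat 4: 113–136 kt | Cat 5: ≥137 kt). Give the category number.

ΔP = 1011 − 961 = 50 mb.
V ≈ 6 × 50^0.616 = 6 × 11.13 ≈ 67 kt.
67 kt falls in the Category 1 band.

1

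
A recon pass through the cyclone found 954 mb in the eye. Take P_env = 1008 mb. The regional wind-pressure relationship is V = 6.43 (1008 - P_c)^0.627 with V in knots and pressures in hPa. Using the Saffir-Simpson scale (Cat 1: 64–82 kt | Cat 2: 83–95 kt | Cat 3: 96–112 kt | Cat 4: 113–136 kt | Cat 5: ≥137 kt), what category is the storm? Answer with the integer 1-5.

1

ΔP = 1008 − 954 = 54 mb.
V ≈ 6.43 × 54^0.627 = 6.43 × 12.20 ≈ 78 kt.
78 kt falls in the Category 1 band.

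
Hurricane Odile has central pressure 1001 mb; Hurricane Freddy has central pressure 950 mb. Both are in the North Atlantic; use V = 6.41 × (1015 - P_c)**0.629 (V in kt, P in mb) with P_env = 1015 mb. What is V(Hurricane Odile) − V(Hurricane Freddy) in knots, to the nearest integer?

-55 kt

Hurricane Odile: ΔP = 14; V ≈ 6.41 × 14^0.629 ≈ 33.71 kt.
Hurricane Freddy: ΔP = 65; V ≈ 6.41 × 65^0.629 ≈ 88.55 kt.
Difference ≈ 33.71 − 88.55 = -54.84 → -55 kt.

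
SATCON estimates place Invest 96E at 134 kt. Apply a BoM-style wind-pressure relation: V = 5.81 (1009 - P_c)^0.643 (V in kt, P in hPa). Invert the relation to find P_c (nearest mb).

877 mb

ΔP = (V / 5.81)^(1/0.643) = (134/5.81)^1.555.
134/5.81 = 23.064; 23.064^1.555 ≈ 131.72 mb.
P_c = 1009 − 131.72 = 877.28 ≈ 877 mb.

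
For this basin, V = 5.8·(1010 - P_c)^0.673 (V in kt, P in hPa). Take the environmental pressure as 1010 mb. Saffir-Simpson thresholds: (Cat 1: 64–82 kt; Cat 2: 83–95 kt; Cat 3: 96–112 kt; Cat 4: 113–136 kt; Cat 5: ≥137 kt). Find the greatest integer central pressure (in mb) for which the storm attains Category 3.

945 mb

Category 3 begins at V = 96 kt.
Required ΔP = (96/5.8)^(1/0.673) = 16.552^1.486 ≈ 64.72 mb.
P_c ≤ 1010 − 64.72 = 945.28, so the highest integer P_c is 945 mb.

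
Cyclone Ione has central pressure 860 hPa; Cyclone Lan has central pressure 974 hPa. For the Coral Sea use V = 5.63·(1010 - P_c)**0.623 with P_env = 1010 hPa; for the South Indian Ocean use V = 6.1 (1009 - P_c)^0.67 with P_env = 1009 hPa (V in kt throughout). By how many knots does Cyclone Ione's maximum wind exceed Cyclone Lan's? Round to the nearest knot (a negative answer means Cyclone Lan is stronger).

62 kt

Cyclone Ione: ΔP = 150; V ≈ 5.63 × 150^0.623 ≈ 127.71 kt.
Cyclone Lan: ΔP = 35; V ≈ 6.1 × 35^0.67 ≈ 66.05 kt.
Difference ≈ 127.71 − 66.05 = 61.66 → 62 kt.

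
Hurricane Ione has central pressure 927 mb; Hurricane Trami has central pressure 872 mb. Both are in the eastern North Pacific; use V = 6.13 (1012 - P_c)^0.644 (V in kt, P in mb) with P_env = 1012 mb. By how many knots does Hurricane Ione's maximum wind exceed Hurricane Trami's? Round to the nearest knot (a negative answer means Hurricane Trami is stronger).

Hurricane Ione: ΔP = 85; V ≈ 6.13 × 85^0.644 ≈ 107.15 kt.
Hurricane Trami: ΔP = 140; V ≈ 6.13 × 140^0.644 ≈ 147.76 kt.
Difference ≈ 107.15 − 147.76 = -40.61 → -41 kt.

-41 kt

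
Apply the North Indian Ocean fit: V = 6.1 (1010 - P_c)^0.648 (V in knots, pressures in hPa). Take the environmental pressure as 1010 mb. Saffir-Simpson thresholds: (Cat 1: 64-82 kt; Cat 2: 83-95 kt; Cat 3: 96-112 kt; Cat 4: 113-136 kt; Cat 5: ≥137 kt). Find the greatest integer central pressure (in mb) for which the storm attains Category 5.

Category 5 begins at V = 137 kt.
Required ΔP = (137/6.1)^(1/0.648) = 22.459^1.543 ≈ 121.75 mb.
P_c ≤ 1010 − 121.75 = 888.25, so the highest integer P_c is 888 mb.

888 mb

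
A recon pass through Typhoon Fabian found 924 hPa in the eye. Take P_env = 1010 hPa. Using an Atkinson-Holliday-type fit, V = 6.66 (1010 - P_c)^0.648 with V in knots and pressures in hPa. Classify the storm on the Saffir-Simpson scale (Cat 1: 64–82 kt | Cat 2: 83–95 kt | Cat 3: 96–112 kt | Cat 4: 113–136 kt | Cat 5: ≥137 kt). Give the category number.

4

ΔP = 1010 − 924 = 86 hPa.
V ≈ 6.66 × 86^0.648 = 6.66 × 17.93 ≈ 119 kt.
119 kt falls in the Category 4 band.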